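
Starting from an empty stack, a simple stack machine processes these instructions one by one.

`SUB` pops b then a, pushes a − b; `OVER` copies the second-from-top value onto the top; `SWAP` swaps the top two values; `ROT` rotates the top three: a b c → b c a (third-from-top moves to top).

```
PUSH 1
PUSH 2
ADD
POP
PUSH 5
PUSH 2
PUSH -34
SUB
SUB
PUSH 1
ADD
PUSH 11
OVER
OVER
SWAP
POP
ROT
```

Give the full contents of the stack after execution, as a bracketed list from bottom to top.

PUSH 1   → [1]
PUSH 2   → [1, 2]
ADD      → [3]
POP      → []
PUSH 5   → [5]
PUSH 2   → [5, 2]
PUSH -34 → [5, 2, -34]
SUB      → [5, 36]
SUB      → [-31]
PUSH 1   → [-31, 1]
ADD      → [-30]
PUSH 11  → [-30, 11]
OVER     → [-30, 11, -30]
OVER     → [-30, 11, -30, 11]
SWAP     → [-30, 11, 11, -30]
POP      → [-30, 11, 11]
ROT      → [11, 11, -30]

[11, 11, -30]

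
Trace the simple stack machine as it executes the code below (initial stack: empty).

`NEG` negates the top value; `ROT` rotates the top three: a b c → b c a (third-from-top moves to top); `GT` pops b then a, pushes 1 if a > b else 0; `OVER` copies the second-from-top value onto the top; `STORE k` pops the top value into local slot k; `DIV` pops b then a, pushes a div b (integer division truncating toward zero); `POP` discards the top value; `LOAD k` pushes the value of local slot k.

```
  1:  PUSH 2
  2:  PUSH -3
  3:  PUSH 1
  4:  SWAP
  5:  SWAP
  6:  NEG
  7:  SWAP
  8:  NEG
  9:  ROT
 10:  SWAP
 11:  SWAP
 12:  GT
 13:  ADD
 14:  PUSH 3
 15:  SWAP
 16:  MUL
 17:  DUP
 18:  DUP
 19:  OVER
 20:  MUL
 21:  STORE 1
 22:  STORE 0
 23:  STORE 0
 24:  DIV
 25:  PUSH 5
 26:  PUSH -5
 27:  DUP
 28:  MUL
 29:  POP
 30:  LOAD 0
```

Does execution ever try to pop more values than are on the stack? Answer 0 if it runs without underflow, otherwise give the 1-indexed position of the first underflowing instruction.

PUSH 2  -> 2
PUSH -3 -> 2 -3
PUSH 1  -> 2 -3 1
SWAP    -> 2 1 -3
SWAP    -> 2 -3 1
NEG     -> 2 -3 -1
SWAP    -> 2 -1 -3
NEG     -> 2 -1 3
ROT     -> -1 3 2
SWAP    -> -1 2 3
SWAP    -> -1 3 2
GT      -> -1 1
ADD     -> 0
PUSH 3  -> 0 3
SWAP    -> 3 0
MUL     -> 0
DUP     -> 0 0
DUP     -> 0 0 0
OVER    -> 0 0 0 0
MUL     -> 0 0 0
STORE 1 -> 0 0
STORE 0 -> 0
STORE 0 -> (empty)
DIV  — needs 2 operands, stack has 0 → underflow

24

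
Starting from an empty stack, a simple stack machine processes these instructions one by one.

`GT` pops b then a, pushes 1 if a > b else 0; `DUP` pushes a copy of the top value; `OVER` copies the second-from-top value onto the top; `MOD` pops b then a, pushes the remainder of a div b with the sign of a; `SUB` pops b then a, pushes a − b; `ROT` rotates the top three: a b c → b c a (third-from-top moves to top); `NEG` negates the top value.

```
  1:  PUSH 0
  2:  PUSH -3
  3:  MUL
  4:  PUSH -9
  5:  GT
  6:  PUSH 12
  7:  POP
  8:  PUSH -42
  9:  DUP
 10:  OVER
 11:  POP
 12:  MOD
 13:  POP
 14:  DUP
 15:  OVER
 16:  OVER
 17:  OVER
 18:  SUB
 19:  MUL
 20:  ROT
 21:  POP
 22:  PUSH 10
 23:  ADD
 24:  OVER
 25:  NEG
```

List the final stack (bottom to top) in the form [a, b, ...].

[1, 10, -1]

PUSH 0   → 0
PUSH -3  → 0 -3
MUL      → 0
PUSH -9  → 0 -9
GT       → 1
PUSH 12  → 1 12
POP      → 1
PUSH -42 → 1 -42
DUP      → 1 -42 -42
OVER     → 1 -42 -42 -42
POP      → 1 -42 -42
MOD      → 1 0
POP      → 1
DUP      → 1 1
OVER     → 1 1 1
OVER     → 1 1 1 1
OVER     → 1 1 1 1 1
SUB      → 1 1 1 0
MUL      → 1 1 0
ROT      → 1 0 1
POP      → 1 0
PUSH 10  → 1 0 10
ADD      → 1 10
OVER     → 1 10 1
NEG      → 1 10 -1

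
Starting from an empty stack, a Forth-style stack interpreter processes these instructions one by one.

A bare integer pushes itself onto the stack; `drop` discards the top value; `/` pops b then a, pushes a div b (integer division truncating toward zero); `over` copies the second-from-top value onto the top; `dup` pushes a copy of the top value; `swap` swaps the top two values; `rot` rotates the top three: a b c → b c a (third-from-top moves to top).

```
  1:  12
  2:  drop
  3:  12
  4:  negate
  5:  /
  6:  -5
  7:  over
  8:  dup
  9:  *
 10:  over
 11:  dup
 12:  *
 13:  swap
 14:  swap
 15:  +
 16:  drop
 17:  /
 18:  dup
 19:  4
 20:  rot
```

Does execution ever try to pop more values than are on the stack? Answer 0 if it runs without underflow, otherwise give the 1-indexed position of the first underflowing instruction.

5

12     → [12]
drop   → []
12     → [12]
negate → [-12]
/  — needs 2 operands, stack has 1 → underflow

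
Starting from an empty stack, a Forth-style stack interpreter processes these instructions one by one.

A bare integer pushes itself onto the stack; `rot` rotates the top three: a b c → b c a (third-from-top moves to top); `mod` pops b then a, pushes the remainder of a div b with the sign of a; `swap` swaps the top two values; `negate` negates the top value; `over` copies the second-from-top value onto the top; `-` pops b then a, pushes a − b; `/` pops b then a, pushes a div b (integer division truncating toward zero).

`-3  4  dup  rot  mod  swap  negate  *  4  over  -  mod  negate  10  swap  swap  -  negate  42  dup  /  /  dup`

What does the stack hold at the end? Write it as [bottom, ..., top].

-3     -> -3
4      -> -3 4
dup    -> -3 4 4
rot    -> 4 4 -3
mod    -> 4 1
swap   -> 1 4
negate -> 1 -4
*      -> -4
4      -> -4 4
over   -> -4 4 -4
-      -> -4 8
mod    -> -4
negate -> 4
10     -> 4 10
swap   -> 10 4
swap   -> 4 10
-      -> -6
negate -> 6
42     -> 6 42
dup    -> 6 42 42
/      -> 6 1
/      -> 6
dup    -> 6 6

[6, 6]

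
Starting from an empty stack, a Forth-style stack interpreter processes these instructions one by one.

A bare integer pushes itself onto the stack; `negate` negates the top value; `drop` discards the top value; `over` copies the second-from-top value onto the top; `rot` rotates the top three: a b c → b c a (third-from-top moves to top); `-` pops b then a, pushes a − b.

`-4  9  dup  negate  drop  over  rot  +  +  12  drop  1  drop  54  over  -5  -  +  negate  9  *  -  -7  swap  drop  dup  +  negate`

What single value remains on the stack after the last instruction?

-4     → -4
9      → -4 9
dup    → -4 9 9
negate → -4 9 -9
drop   → -4 9
over   → -4 9 -4
rot    → 9 -4 -4
+      → 9 -8
+      → 1
12     → 1 12
drop   → 1
1      → 1 1
drop   → 1
54     → 1 54
over   → 1 54 1
-5     → 1 54 1 -5
-      → 1 54 6
+      → 1 60
negate → 1 -60
9      → 1 -60 9
*      → 1 -540
-      → 541
-7     → 541 -7
swap   → -7 541
drop   → -7
dup    → -7 -7
+      → -14
negate → 14

14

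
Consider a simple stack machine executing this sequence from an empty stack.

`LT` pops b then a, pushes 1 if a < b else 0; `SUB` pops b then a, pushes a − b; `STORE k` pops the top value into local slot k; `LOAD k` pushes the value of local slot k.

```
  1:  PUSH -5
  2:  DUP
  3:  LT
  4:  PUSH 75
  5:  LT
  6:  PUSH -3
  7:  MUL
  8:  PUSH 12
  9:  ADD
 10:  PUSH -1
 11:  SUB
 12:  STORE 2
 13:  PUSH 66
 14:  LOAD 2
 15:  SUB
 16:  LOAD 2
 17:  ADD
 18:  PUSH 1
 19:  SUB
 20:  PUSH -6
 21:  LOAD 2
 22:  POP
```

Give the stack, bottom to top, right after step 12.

PUSH -5  -5
DUP      -5 -5
LT       0
PUSH 75  0 75
LT       1
PUSH -3  1 -3
MUL      -3
PUSH 12  -3 12
ADD      9
PUSH -1  9 -1
SUB      10
STORE 2  (empty)

[]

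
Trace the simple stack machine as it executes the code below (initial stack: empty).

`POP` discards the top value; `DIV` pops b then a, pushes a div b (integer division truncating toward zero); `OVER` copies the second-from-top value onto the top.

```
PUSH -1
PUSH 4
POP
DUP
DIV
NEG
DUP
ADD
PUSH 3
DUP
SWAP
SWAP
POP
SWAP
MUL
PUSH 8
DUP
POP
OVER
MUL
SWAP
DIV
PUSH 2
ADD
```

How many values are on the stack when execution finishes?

1

PUSH -1 : -1
PUSH 4  : -1 4
POP     : -1
DUP     : -1 -1
DIV     : 1
NEG     : -1
DUP     : -1 -1
ADD     : -2
PUSH 3  : -2 3
DUP     : -2 3 3
SWAP    : -2 3 3
SWAP    : -2 3 3
POP     : -2 3
SWAP    : 3 -2
MUL     : -6
PUSH 8  : -6 8
DUP     : -6 8 8
POP     : -6 8
OVER    : -6 8 -6
MUL     : -6 -48
SWAP    : -48 -6
DIV     : 8
PUSH 2  : 8 2
ADD     : 10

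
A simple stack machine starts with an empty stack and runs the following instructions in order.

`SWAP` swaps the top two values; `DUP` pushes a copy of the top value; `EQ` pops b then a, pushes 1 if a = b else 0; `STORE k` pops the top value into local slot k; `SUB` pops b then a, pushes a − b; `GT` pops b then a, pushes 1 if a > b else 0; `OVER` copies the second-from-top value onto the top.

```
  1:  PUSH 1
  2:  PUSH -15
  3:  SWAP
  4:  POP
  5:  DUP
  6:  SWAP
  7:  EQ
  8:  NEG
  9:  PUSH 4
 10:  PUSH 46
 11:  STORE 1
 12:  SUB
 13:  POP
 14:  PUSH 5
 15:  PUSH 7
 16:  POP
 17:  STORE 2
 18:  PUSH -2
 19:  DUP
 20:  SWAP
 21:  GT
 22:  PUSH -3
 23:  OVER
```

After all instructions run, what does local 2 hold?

5

PUSH 1   : [1]
PUSH -15 : [1, -15]
SWAP     : [-15, 1]
POP      : [-15]
DUP      : [-15, -15]
SWAP     : [-15, -15]
EQ       : [1]
NEG      : [-1]
PUSH 4   : [-1, 4]
PUSH 46  : [-1, 4, 46]
STORE 1  : [-1, 4]
SUB      : [-5]
POP      : []
PUSH 5   : [5]
PUSH 7   : [5, 7]
POP      : [5]
STORE 2  : []
PUSH -2  : [-2]
DUP      : [-2, -2]
SWAP     : [-2, -2]
GT       : [0]
PUSH -3  : [0, -3]
OVER     : [0, -3, 0]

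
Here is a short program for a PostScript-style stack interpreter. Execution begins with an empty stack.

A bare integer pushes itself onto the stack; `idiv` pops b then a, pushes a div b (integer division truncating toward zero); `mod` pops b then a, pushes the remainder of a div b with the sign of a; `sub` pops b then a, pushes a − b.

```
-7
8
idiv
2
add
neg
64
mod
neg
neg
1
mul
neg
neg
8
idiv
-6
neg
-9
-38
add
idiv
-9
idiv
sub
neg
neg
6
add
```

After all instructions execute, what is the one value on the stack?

-7    -7
8     -7 8
idiv  0
2     0 2
add   2
neg   -2
64    -2 64
mod   -2
neg   2
neg   -2
1     -2 1
mul   -2
neg   2
neg   -2
8     -2 8
idiv  0
-6    0 -6
neg   0 6
-9    0 6 -9
-38   0 6 -9 -38
add   0 6 -47
idiv  0 0
-9    0 0 -9
idiv  0 0
sub   0
neg   0
neg   0
6     0 6
add   6

6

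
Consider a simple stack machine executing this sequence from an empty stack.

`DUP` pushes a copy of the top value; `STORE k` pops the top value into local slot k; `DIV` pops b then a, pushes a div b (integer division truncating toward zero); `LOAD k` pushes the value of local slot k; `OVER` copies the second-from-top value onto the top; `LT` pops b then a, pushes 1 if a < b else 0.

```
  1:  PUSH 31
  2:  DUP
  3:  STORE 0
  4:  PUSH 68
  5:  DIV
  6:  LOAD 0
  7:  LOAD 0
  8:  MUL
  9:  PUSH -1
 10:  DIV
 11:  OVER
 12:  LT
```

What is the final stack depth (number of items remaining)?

PUSH 31 -> [31]
DUP     -> [31, 31]
STORE 0 -> [31]
PUSH 68 -> [31, 68]
DIV     -> [0]
LOAD 0  -> [0, 31]
LOAD 0  -> [0, 31, 31]
MUL     -> [0, 961]
PUSH -1 -> [0, 961, -1]
DIV     -> [0, -961]
OVER    -> [0, -961, 0]
LT      -> [0, 1]

2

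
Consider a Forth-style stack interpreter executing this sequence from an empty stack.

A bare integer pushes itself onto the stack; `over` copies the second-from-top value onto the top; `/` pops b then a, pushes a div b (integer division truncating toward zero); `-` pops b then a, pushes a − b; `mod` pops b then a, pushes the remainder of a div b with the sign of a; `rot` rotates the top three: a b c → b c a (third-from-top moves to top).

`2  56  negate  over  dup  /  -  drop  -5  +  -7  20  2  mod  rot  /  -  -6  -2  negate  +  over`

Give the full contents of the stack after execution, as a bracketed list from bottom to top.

[-7, -4, -7]

2      : [2]
56     : [2, 56]
negate : [2, -56]
over   : [2, -56, 2]
dup    : [2, -56, 2, 2]
/      : [2, -56, 1]
-      : [2, -57]
drop   : [2]
-5     : [2, -5]
+      : [-3]
-7     : [-3, -7]
20     : [-3, -7, 20]
2      : [-3, -7, 20, 2]
mod    : [-3, -7, 0]
rot    : [-7, 0, -3]
/      : [-7, 0]
-      : [-7]
-6     : [-7, -6]
-2     : [-7, -6, -2]
negate : [-7, -6, 2]
+      : [-7, -4]
over   : [-7, -4, -7]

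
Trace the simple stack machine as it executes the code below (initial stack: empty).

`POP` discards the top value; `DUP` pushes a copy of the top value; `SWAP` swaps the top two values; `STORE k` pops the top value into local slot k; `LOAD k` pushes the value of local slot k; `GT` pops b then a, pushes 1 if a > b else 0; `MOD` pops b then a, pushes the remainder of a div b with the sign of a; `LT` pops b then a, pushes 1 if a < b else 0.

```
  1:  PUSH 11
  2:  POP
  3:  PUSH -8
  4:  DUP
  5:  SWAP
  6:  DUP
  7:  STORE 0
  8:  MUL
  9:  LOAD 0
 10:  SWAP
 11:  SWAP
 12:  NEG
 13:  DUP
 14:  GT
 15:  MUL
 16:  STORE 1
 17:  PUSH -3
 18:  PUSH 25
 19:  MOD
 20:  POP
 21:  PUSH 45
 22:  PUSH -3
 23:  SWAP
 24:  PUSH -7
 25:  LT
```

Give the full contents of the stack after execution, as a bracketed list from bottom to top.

PUSH 11  11
POP      (empty)
PUSH -8  -8
DUP      -8 -8
SWAP     -8 -8
DUP      -8 -8 -8
STORE 0  -8 -8
MUL      64
LOAD 0   64 -8
SWAP     -8 64
SWAP     64 -8
NEG      64 8
DUP      64 8 8
GT       64 0
MUL      0
STORE 1  (empty)
PUSH -3  -3
PUSH 25  -3 25
MOD      -3
POP      (empty)
PUSH 45  45
PUSH -3  45 -3
SWAP     -3 45
PUSH -7  -3 45 -7
LT       -3 0

[-3, 0]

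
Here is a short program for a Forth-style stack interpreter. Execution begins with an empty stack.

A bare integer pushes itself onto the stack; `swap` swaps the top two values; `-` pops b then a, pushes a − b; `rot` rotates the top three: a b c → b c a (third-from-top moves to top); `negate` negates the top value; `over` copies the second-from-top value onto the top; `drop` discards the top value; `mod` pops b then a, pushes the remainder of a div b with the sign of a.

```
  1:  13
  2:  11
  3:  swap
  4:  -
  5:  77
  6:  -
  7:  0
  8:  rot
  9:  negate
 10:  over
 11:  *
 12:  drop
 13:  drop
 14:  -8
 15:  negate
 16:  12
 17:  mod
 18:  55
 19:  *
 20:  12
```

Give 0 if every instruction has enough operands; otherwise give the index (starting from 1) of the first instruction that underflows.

13    [13]
11    [13, 11]
swap  [11, 13]
-     [-2]
77    [-2, 77]
-     [-79]
0     [-79, 0]
rot  — needs 3 operands, stack has 2 → underflow

8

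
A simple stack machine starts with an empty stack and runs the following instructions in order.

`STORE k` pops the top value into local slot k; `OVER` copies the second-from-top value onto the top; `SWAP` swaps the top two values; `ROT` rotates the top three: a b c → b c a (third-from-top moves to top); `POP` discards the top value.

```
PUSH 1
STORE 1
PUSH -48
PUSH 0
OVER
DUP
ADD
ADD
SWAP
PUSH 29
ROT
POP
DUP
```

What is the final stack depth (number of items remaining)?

3

PUSH 1    1
STORE 1   (empty)
PUSH -48  -48
PUSH 0    -48 0
OVER      -48 0 -48
DUP       -48 0 -48 -48
ADD       -48 0 -96
ADD       -48 -96
SWAP      -96 -48
PUSH 29   -96 -48 29
ROT       -48 29 -96
POP       -48 29
DUP       -48 29 29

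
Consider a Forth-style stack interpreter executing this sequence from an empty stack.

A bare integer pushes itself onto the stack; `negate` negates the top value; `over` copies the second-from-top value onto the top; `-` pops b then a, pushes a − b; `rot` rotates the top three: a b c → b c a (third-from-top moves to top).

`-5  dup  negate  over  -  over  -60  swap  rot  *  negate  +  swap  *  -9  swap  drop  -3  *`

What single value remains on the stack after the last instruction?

27

-5     → [-5]
dup    → [-5, -5]
negate → [-5, 5]
over   → [-5, 5, -5]
-      → [-5, 10]
over   → [-5, 10, -5]
-60    → [-5, 10, -5, -60]
swap   → [-5, 10, -60, -5]
rot    → [-5, -60, -5, 10]
*      → [-5, -60, -50]
negate → [-5, -60, 50]
+      → [-5, -10]
swap   → [-10, -5]
*      → [50]
-9     → [50, -9]
swap   → [-9, 50]
drop   → [-9]
-3     → [-9, -3]
*      → [27]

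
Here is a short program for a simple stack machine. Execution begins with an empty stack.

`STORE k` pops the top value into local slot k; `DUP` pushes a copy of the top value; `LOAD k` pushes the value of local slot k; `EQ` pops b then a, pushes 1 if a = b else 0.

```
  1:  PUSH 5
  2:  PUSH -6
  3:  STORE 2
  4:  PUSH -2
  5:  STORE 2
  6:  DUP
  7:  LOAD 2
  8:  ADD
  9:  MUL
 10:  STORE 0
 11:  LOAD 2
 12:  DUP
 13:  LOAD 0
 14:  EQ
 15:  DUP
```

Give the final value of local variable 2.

-2

PUSH 5   [5]
PUSH -6  [5, -6]
STORE 2  [5]
PUSH -2  [5, -2]
STORE 2  [5]
DUP      [5, 5]
LOAD 2   [5, 5, -2]
ADD      [5, 3]
MUL      [15]
STORE 0  []
LOAD 2   [-2]
DUP      [-2, -2]
LOAD 0   [-2, -2, 15]
EQ       [-2, 0]
DUP      [-2, 0, 0]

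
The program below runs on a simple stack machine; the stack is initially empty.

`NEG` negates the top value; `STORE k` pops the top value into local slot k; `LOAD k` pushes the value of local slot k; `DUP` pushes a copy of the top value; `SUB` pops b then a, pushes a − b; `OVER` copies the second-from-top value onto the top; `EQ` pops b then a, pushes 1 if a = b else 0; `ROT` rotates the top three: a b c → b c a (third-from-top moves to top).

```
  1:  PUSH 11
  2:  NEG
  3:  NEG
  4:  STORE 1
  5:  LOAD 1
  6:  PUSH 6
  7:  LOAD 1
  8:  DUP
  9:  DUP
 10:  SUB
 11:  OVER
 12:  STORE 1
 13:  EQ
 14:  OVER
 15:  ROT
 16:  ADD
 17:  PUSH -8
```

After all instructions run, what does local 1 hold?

PUSH 11  [11]
NEG      [-11]
NEG      [11]
STORE 1  []
LOAD 1   [11]
PUSH 6   [11, 6]
LOAD 1   [11, 6, 11]
DUP      [11, 6, 11, 11]
DUP      [11, 6, 11, 11, 11]
SUB      [11, 6, 11, 0]
OVER     [11, 6, 11, 0, 11]
STORE 1  [11, 6, 11, 0]
EQ       [11, 6, 0]
OVER     [11, 6, 0, 6]
ROT      [11, 0, 6, 6]
ADD      [11, 0, 12]
PUSH -8  [11, 0, 12, -8]

11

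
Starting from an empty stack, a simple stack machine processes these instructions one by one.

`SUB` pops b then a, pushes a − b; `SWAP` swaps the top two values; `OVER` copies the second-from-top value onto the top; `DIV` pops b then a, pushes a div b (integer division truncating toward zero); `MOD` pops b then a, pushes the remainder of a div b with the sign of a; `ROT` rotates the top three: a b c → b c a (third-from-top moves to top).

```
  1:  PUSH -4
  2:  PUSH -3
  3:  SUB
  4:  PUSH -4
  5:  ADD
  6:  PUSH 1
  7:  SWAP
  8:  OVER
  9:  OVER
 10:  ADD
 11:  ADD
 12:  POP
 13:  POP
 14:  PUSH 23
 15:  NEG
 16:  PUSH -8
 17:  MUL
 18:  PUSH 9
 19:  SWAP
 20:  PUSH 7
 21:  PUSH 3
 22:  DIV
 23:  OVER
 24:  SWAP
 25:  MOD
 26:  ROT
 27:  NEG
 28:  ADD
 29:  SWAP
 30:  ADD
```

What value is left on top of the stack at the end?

175

PUSH -4  -4
PUSH -3  -4 -3
SUB      -1
PUSH -4  -1 -4
ADD      -5
PUSH 1   -5 1
SWAP     1 -5
OVER     1 -5 1
OVER     1 -5 1 -5
ADD      1 -5 -4
ADD      1 -9
POP      1
POP      (empty)
PUSH 23  23
NEG      -23
PUSH -8  -23 -8
MUL      184
PUSH 9   184 9
SWAP     9 184
PUSH 7   9 184 7
PUSH 3   9 184 7 3
DIV      9 184 2
OVER     9 184 2 184
SWAP     9 184 184 2
MOD      9 184 0
ROT      184 0 9
NEG      184 0 -9
ADD      184 -9
SWAP     -9 184
ADD      175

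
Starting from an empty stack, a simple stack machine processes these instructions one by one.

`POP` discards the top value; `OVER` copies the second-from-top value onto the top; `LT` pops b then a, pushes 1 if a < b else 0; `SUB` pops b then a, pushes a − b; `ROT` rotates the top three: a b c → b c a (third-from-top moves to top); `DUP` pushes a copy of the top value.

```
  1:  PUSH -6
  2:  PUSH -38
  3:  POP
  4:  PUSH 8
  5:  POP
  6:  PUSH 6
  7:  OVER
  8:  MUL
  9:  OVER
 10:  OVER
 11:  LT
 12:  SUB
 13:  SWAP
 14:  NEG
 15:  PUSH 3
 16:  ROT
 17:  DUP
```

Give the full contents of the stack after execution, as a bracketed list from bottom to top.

PUSH -6  : [-6]
PUSH -38 : [-6, -38]
POP      : [-6]
PUSH 8   : [-6, 8]
POP      : [-6]
PUSH 6   : [-6, 6]
OVER     : [-6, 6, -6]
MUL      : [-6, -36]
OVER     : [-6, -36, -6]
OVER     : [-6, -36, -6, -36]
LT       : [-6, -36, 0]
SUB      : [-6, -36]
SWAP     : [-36, -6]
NEG      : [-36, 6]
PUSH 3   : [-36, 6, 3]
ROT      : [6, 3, -36]
DUP      : [6, 3, -36, -36]

[6, 3, -36, -36]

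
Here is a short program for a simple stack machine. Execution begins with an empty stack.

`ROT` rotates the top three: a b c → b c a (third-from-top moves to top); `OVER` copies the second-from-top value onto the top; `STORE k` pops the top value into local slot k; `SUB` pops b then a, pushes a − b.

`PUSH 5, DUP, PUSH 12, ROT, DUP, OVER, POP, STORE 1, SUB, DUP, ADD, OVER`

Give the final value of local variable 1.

PUSH 5   [5]
DUP      [5, 5]
PUSH 12  [5, 5, 12]
ROT      [5, 12, 5]
DUP      [5, 12, 5, 5]
OVER     [5, 12, 5, 5, 5]
POP      [5, 12, 5, 5]
STORE 1  [5, 12, 5]
SUB      [5, 7]
DUP      [5, 7, 7]
ADD      [5, 14]
OVER     [5, 14, 5]

5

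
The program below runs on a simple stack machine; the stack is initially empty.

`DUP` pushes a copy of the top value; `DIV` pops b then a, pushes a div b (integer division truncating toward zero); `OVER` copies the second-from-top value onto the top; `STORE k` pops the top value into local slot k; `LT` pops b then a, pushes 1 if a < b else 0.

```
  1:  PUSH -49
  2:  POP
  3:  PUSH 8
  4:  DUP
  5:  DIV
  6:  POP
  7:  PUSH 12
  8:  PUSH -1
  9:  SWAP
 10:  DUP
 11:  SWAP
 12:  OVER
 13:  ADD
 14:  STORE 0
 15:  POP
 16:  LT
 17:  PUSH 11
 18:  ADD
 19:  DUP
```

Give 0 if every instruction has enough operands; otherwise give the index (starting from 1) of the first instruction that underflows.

PUSH -49 → [-49]
POP      → []
PUSH 8   → [8]
DUP      → [8, 8]
DIV      → [1]
POP      → []
PUSH 12  → [12]
PUSH -1  → [12, -1]
SWAP     → [-1, 12]
DUP      → [-1, 12, 12]
SWAP     → [-1, 12, 12]
OVER     → [-1, 12, 12, 12]
ADD      → [-1, 12, 24]
STORE 0  → [-1, 12]
POP      → [-1]
LT  — needs 2 operands, stack has 1 → underflow

16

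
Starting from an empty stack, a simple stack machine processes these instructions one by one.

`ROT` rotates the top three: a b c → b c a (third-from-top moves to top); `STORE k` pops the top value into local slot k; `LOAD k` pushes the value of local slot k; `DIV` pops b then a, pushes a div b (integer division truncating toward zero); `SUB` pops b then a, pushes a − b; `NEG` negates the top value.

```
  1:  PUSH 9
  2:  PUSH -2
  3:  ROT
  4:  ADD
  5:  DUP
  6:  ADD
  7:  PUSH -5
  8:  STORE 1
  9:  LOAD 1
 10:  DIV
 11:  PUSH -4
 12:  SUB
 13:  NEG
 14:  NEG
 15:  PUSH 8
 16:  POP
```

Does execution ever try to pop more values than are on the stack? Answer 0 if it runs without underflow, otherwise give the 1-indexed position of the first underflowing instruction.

3

PUSH 9  : [9]
PUSH -2 : [9, -2]
ROT  — needs 3 operands, stack has 2 → underflow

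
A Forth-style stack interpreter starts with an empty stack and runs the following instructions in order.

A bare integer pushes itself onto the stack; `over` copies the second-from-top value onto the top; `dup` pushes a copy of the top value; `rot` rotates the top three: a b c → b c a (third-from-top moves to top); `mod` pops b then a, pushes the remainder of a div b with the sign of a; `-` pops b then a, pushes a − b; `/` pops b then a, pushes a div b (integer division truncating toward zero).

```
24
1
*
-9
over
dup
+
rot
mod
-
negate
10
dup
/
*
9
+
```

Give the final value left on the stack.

18

24     → [24]
1      → [24, 1]
*      → [24]
-9     → [24, -9]
over   → [24, -9, 24]
dup    → [24, -9, 24, 24]
+      → [24, -9, 48]
rot    → [-9, 48, 24]
mod    → [-9, 0]
-      → [-9]
negate → [9]
10     → [9, 10]
dup    → [9, 10, 10]
/      → [9, 1]
*      → [9]
9      → [9, 9]
+      → [18]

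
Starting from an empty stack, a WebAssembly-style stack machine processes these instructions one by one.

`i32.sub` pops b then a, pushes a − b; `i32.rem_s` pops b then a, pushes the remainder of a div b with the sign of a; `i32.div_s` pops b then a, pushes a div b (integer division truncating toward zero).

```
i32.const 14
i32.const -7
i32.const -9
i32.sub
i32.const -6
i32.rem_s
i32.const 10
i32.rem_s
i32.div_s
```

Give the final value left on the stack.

7

i32.const 14  [14]
i32.const -7  [14, -7]
i32.const -9  [14, -7, -9]
i32.sub       [14, 2]
i32.const -6  [14, 2, -6]
i32.rem_s     [14, 2]
i32.const 10  [14, 2, 10]
i32.rem_s     [14, 2]
i32.div_s     [7]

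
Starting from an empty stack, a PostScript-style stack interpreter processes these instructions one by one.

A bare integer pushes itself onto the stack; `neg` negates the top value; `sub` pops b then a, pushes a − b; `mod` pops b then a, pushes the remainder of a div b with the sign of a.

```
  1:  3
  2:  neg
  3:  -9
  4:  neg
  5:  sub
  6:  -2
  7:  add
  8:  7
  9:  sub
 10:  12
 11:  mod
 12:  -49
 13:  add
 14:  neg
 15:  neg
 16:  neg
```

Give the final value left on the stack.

3   : [3]
neg : [-3]
-9  : [-3, -9]
neg : [-3, 9]
sub : [-12]
-2  : [-12, -2]
add : [-14]
7   : [-14, 7]
sub : [-21]
12  : [-21, 12]
mod : [-9]
-49 : [-9, -49]
add : [-58]
neg : [58]
neg : [-58]
neg : [58]

58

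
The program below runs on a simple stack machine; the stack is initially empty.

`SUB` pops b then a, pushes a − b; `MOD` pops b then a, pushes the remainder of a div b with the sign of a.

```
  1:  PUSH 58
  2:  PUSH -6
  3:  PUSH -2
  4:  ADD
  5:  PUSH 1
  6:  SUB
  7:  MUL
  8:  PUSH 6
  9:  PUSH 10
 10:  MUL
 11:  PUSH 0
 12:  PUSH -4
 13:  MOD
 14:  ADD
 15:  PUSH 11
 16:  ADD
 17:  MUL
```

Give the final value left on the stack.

PUSH 58 : [58]
PUSH -6 : [58, -6]
PUSH -2 : [58, -6, -2]
ADD     : [58, -8]
PUSH 1  : [58, -8, 1]
SUB     : [58, -9]
MUL     : [-522]
PUSH 6  : [-522, 6]
PUSH 10 : [-522, 6, 10]
MUL     : [-522, 60]
PUSH 0  : [-522, 60, 0]
PUSH -4 : [-522, 60, 0, -4]
MOD     : [-522, 60, 0]
ADD     : [-522, 60]
PUSH 11 : [-522, 60, 11]
ADD     : [-522, 71]
MUL     : [-37062]

-37062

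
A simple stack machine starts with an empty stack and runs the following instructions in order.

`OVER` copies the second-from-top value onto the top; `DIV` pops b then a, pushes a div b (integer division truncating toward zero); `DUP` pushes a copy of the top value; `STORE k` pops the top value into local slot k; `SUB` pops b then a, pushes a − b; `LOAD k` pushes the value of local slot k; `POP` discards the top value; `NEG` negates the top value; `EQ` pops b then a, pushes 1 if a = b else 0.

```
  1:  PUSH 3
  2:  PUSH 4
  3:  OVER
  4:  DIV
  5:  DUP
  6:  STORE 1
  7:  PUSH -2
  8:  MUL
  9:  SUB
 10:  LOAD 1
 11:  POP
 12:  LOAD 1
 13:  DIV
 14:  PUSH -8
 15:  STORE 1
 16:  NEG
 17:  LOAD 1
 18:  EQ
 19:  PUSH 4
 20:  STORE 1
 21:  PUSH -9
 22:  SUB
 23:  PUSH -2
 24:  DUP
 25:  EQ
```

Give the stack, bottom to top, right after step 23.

[9, -2]

PUSH 3  -> [3]
PUSH 4  -> [3, 4]
OVER    -> [3, 4, 3]
DIV     -> [3, 1]
DUP     -> [3, 1, 1]
STORE 1 -> [3, 1]
PUSH -2 -> [3, 1, -2]
MUL     -> [3, -2]
SUB     -> [5]
LOAD 1  -> [5, 1]
POP     -> [5]
LOAD 1  -> [5, 1]
DIV     -> [5]
PUSH -8 -> [5, -8]
STORE 1 -> [5]
NEG     -> [-5]
LOAD 1  -> [-5, -8]
EQ      -> [0]
PUSH 4  -> [0, 4]
STORE 1 -> [0]
PUSH -9 -> [0, -9]
SUB     -> [9]
PUSH -2 -> [9, -2]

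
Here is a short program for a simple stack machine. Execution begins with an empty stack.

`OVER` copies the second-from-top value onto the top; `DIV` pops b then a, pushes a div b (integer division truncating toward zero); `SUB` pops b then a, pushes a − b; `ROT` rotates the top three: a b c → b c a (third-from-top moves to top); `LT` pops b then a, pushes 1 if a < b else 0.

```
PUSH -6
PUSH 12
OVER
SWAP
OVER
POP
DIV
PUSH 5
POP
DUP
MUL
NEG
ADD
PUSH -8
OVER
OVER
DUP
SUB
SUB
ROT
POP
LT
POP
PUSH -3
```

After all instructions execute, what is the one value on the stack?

PUSH -6 → -6
PUSH 12 → -6 12
OVER    → -6 12 -6
SWAP    → -6 -6 12
OVER    → -6 -6 12 -6
POP     → -6 -6 12
DIV     → -6 0
PUSH 5  → -6 0 5
POP     → -6 0
DUP     → -6 0 0
MUL     → -6 0
NEG     → -6 0
ADD     → -6
PUSH -8 → -6 -8
OVER    → -6 -8 -6
OVER    → -6 -8 -6 -8
DUP     → -6 -8 -6 -8 -8
SUB     → -6 -8 -6 0
SUB     → -6 -8 -6
ROT     → -8 -6 -6
POP     → -8 -6
LT      → 1
POP     → (empty)
PUSH -3 → -3

-3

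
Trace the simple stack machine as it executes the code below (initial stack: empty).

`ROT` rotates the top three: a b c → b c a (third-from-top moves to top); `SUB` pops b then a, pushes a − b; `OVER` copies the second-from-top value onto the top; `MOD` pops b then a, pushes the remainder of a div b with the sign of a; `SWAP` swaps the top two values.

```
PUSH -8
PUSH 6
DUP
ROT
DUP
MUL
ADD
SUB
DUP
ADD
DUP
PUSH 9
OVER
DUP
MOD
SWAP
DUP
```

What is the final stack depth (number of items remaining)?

5

PUSH -8 -> [-8]
PUSH 6  -> [-8, 6]
DUP     -> [-8, 6, 6]
ROT     -> [6, 6, -8]
DUP     -> [6, 6, -8, -8]
MUL     -> [6, 6, 64]
ADD     -> [6, 70]
SUB     -> [-64]
DUP     -> [-64, -64]
ADD     -> [-128]
DUP     -> [-128, -128]
PUSH 9  -> [-128, -128, 9]
OVER    -> [-128, -128, 9, -128]
DUP     -> [-128, -128, 9, -128, -128]
MOD     -> [-128, -128, 9, 0]
SWAP    -> [-128, -128, 0, 9]
DUP     -> [-128, -128, 0, 9, 9]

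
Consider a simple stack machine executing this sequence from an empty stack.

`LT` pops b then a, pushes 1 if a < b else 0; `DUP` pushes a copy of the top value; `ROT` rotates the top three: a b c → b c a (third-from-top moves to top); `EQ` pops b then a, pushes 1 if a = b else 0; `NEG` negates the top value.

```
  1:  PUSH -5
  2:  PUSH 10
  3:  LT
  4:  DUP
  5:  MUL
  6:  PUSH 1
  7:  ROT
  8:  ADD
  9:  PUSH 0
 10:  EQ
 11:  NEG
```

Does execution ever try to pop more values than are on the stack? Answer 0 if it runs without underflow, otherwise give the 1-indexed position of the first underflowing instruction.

7

PUSH -5 : -5
PUSH 10 : -5 10
LT      : 1
DUP     : 1 1
MUL     : 1
PUSH 1  : 1 1
ROT  — needs 3 operands, stack has 2 → underflow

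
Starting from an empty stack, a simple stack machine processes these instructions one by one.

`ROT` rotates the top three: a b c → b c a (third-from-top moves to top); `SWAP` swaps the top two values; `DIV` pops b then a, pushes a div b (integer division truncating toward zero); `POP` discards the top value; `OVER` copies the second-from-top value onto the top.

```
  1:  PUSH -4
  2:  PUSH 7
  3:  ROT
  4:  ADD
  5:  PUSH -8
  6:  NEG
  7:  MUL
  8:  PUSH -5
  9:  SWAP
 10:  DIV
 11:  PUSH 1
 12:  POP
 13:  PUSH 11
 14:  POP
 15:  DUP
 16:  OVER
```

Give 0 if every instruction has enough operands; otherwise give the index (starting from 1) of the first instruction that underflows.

3

PUSH -4 -> [-4]
PUSH 7  -> [-4, 7]
ROT  — needs 3 operands, stack has 2 → underflow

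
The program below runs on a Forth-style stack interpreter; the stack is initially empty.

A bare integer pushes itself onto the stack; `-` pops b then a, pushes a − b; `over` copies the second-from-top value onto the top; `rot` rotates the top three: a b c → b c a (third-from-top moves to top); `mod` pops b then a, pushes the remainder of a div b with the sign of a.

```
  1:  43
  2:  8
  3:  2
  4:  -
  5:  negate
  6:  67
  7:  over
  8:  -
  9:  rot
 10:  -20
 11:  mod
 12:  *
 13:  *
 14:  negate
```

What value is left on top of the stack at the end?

43     -> [43]
8      -> [43, 8]
2      -> [43, 8, 2]
-      -> [43, 6]
negate -> [43, -6]
67     -> [43, -6, 67]
over   -> [43, -6, 67, -6]
-      -> [43, -6, 73]
rot    -> [-6, 73, 43]
-20    -> [-6, 73, 43, -20]
mod    -> [-6, 73, 3]
*      -> [-6, 219]
*      -> [-1314]
negate -> [1314]

1314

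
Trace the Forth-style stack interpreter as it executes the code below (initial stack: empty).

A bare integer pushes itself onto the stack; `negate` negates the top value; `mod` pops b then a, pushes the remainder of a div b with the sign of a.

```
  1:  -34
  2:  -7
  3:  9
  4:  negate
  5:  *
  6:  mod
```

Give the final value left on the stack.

-34     -34
-7      -34 -7
9       -34 -7 9
negate  -34 -7 -9
*       -34 63
mod     -34

-34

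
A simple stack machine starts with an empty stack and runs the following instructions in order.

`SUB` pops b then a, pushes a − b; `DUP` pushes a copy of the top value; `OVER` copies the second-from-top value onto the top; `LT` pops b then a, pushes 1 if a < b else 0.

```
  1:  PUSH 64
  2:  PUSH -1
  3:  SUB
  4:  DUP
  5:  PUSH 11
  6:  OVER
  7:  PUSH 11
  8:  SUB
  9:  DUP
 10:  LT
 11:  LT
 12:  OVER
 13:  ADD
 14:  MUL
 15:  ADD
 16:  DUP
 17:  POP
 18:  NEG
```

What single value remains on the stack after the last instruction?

PUSH 64 → [64]
PUSH -1 → [64, -1]
SUB     → [65]
DUP     → [65, 65]
PUSH 11 → [65, 65, 11]
OVER    → [65, 65, 11, 65]
PUSH 11 → [65, 65, 11, 65, 11]
SUB     → [65, 65, 11, 54]
DUP     → [65, 65, 11, 54, 54]
LT      → [65, 65, 11, 0]
LT      → [65, 65, 0]
OVER    → [65, 65, 0, 65]
ADD     → [65, 65, 65]
MUL     → [65, 4225]
ADD     → [4290]
DUP     → [4290, 4290]
POP     → [4290]
NEG     → [-4290]

-4290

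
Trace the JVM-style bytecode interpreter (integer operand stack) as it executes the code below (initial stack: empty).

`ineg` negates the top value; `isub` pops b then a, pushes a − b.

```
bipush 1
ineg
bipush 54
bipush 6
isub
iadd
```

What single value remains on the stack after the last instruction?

47

bipush 1   [1]
ineg       [-1]
bipush 54  [-1, 54]
bipush 6   [-1, 54, 6]
isub       [-1, 48]
iadd       [47]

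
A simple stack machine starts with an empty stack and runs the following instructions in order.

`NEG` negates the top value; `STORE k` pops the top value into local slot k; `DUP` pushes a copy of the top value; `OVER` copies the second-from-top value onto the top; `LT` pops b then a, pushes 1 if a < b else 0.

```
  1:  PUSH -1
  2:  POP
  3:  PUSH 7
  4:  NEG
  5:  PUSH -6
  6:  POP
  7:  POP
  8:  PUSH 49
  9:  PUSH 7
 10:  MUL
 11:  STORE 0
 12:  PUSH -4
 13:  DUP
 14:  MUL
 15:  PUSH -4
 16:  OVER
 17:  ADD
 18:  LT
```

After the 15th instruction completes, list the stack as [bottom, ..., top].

PUSH -1 → [-1]
POP     → []
PUSH 7  → [7]
NEG     → [-7]
PUSH -6 → [-7, -6]
POP     → [-7]
POP     → []
PUSH 49 → [49]
PUSH 7  → [49, 7]
MUL     → [343]
STORE 0 → []
PUSH -4 → [-4]
DUP     → [-4, -4]
MUL     → [16]
PUSH -4 → [16, -4]

[16, -4]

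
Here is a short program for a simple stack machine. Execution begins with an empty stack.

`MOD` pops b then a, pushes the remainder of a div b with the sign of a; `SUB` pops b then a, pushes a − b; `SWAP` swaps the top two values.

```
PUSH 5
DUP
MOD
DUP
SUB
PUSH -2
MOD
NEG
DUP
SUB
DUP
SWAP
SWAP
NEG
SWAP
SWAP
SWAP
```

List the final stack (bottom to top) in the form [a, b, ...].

[0, 0]

PUSH 5  → 5
DUP     → 5 5
MOD     → 0
DUP     → 0 0
SUB     → 0
PUSH -2 → 0 -2
MOD     → 0
NEG     → 0
DUP     → 0 0
SUB     → 0
DUP     → 0 0
SWAP    → 0 0
SWAP    → 0 0
NEG     → 0 0
SWAP    → 0 0
SWAP    → 0 0
SWAP    → 0 0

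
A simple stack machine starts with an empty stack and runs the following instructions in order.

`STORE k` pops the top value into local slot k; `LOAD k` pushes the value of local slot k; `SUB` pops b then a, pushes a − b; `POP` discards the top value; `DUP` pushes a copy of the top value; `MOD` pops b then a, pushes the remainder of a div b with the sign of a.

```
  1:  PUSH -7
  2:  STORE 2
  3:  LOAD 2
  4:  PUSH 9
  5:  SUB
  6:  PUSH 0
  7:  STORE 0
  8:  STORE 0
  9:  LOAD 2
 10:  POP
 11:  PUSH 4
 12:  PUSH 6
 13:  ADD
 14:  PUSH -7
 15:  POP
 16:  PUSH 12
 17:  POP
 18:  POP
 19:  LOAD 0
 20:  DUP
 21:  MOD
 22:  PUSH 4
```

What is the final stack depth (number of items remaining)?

2

PUSH -7  -7
STORE 2  (empty)
LOAD 2   -7
PUSH 9   -7 9
SUB      -16
PUSH 0   -16 0
STORE 0  -16
STORE 0  (empty)
LOAD 2   -7
POP      (empty)
PUSH 4   4
PUSH 6   4 6
ADD      10
PUSH -7  10 -7
POP      10
PUSH 12  10 12
POP      10
POP      (empty)
LOAD 0   -16
DUP      -16 -16
MOD      0
PUSH 4   0 4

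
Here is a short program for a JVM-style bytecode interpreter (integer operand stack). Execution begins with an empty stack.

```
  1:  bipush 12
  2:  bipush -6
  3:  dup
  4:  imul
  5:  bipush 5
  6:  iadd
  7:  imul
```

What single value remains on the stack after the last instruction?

492

bipush 12  [12]
bipush -6  [12, -6]
dup        [12, -6, -6]
imul       [12, 36]
bipush 5   [12, 36, 5]
iadd       [12, 41]
imul       [492]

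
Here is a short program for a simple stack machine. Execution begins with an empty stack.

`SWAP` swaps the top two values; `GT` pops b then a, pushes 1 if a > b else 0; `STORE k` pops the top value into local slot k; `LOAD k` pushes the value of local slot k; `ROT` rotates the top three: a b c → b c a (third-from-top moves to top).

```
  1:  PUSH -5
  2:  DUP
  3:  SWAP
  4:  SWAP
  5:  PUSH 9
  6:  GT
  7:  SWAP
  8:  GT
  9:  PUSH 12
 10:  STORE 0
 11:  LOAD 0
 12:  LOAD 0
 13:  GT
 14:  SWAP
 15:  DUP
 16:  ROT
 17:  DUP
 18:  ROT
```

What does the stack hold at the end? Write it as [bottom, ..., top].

[1, 0, 0, 1]

PUSH -5 → -5
DUP     → -5 -5
SWAP    → -5 -5
SWAP    → -5 -5
PUSH 9  → -5 -5 9
GT      → -5 0
SWAP    → 0 -5
GT      → 1
PUSH 12 → 1 12
STORE 0 → 1
LOAD 0  → 1 12
LOAD 0  → 1 12 12
GT      → 1 0
SWAP    → 0 1
DUP     → 0 1 1
ROT     → 1 1 0
DUP     → 1 1 0 0
ROT     → 1 0 0 1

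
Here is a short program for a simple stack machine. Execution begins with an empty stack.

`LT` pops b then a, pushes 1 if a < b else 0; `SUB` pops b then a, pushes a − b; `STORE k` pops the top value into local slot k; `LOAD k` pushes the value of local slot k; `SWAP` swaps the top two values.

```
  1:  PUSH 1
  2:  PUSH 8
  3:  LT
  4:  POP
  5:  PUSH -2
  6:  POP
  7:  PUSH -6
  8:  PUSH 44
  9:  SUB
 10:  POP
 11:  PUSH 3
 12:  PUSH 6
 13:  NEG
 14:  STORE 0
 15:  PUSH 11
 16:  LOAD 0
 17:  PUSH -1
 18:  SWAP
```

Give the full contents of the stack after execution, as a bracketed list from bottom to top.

PUSH 1   [1]
PUSH 8   [1, 8]
LT       [1]
POP      []
PUSH -2  [-2]
POP      []
PUSH -6  [-6]
PUSH 44  [-6, 44]
SUB      [-50]
POP      []
PUSH 3   [3]
PUSH 6   [3, 6]
NEG      [3, -6]
STORE 0  [3]
PUSH 11  [3, 11]
LOAD 0   [3, 11, -6]
PUSH -1  [3, 11, -6, -1]
SWAP     [3, 11, -1, -6]

[3, 11, -1, -6]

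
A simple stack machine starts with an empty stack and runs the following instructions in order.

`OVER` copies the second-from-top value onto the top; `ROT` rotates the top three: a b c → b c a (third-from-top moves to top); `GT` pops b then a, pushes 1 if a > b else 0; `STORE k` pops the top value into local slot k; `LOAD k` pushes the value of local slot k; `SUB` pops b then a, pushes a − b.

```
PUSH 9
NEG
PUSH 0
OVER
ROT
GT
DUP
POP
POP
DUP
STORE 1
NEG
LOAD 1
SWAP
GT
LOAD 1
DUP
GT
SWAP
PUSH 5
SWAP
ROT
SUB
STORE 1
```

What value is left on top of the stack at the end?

PUSH 9  -> 9
NEG     -> -9
PUSH 0  -> -9 0
OVER    -> -9 0 -9
ROT     -> 0 -9 -9
GT      -> 0 0
DUP     -> 0 0 0
POP     -> 0 0
POP     -> 0
DUP     -> 0 0
STORE 1 -> 0
NEG     -> 0
LOAD 1  -> 0 0
SWAP    -> 0 0
GT      -> 0
LOAD 1  -> 0 0
DUP     -> 0 0 0
GT      -> 0 0
SWAP    -> 0 0
PUSH 5  -> 0 0 5
SWAP    -> 0 5 0
ROT     -> 5 0 0
SUB     -> 5 0
STORE 1 -> 5

5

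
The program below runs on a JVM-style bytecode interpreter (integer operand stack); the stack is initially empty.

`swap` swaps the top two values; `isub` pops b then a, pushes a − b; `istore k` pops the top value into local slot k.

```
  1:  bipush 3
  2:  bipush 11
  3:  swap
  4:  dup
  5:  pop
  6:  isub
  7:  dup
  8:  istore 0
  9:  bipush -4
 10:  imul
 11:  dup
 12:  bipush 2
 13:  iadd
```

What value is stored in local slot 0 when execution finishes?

bipush 3  → 3
bipush 11 → 3 11
swap      → 11 3
dup       → 11 3 3
pop       → 11 3
isub      → 8
dup       → 8 8
istore 0  → 8
bipush -4 → 8 -4
imul      → -32
dup       → -32 -32
bipush 2  → -32 -32 2
iadd      → -32 -30

8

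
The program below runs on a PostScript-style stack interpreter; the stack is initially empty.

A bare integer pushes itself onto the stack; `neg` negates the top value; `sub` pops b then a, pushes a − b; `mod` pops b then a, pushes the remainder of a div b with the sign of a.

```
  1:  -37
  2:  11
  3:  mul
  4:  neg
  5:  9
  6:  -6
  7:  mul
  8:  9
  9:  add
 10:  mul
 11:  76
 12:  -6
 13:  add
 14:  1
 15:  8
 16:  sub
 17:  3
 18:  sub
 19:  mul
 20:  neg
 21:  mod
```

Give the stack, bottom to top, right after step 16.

-37 -> [-37]
11  -> [-37, 11]
mul -> [-407]
neg -> [407]
9   -> [407, 9]
-6  -> [407, 9, -6]
mul -> [407, -54]
9   -> [407, -54, 9]
add -> [407, -45]
mul -> [-18315]
76  -> [-18315, 76]
-6  -> [-18315, 76, -6]
add -> [-18315, 70]
1   -> [-18315, 70, 1]
8   -> [-18315, 70, 1, 8]
sub -> [-18315, 70, -7]

[-18315, 70, -7]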